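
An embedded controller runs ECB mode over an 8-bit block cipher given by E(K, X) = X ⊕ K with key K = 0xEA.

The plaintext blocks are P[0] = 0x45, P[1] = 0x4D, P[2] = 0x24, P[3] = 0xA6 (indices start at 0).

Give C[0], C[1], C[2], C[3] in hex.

C[0] = 0xAF, C[1] = 0xA7, C[2] = 0xCE, C[3] = 0x4C

ECB encryption: C_i = E(K, P_i).
C[0]: E(K, 0x45) = 0xAF.
C[1]: E(K, 0x4D) = 0xA7.
C[2]: E(K, 0x24) = 0xCE.
C[3]: E(K, 0xA6) = 0x4C.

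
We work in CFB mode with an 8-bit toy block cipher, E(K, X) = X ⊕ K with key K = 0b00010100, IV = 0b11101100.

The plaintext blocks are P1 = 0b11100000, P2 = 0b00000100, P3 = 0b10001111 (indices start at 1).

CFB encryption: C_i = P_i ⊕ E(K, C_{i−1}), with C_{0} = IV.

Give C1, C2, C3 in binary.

C1 = 0b00011000, C2 = 0b00001000, C3 = 0b10010011

C1: E(K, 0b11101100) = 0b11111000; 0b11100000 ⊕ 0b11111000 = 0b00011000.
C2: E(K, 0b00011000) = 0b00001100; 0b00000100 ⊕ 0b00001100 = 0b00001000.
C3: E(K, 0b00001000) = 0b00011100; 0b10001111 ⊕ 0b00011100 = 0b10010011.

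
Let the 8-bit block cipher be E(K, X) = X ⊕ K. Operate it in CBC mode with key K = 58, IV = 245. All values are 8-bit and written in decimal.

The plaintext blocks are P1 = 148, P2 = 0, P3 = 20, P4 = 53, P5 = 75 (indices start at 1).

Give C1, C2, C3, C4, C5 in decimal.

CBC encryption: C_i = E(K, P_i ⊕ C_{i−1}), with C_{0} = IV.
C1: P1 ⊕ 245 = 97; E(K, 97) = 91.
C2: P2 ⊕ 91 = 91; E(K, 91) = 97.
C3: P3 ⊕ 97 = 117; E(K, 117) = 79.
C4: P4 ⊕ 79 = 122; E(K, 122) = 64.
C5: P5 ⊕ 64 = 11; E(K, 11) = 49.

C1 = 91, C2 = 97, C3 = 79, C4 = 64, C5 = 49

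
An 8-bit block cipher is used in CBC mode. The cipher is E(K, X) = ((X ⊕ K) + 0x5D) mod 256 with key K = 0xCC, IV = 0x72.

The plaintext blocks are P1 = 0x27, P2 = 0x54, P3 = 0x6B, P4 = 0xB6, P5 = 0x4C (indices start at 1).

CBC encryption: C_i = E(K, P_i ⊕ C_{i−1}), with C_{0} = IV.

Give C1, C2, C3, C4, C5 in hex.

C1: P1 ⊕ 0x72 = 0x55; E(K, 0x55) = 0xF6.
C2: P2 ⊕ 0xF6 = 0xA2; E(K, 0xA2) = 0xCB.
C3: P3 ⊕ 0xCB = 0xA0; E(K, 0xA0) = 0xC9.
C4: P4 ⊕ 0xC9 = 0x7F; E(K, 0x7F) = 0x10.
C5: P5 ⊕ 0x10 = 0x5C; E(K, 0x5C) = 0xED.

C1 = 0xF6, C2 = 0xCB, C3 = 0xC9, C4 = 0x10, C5 = 0xED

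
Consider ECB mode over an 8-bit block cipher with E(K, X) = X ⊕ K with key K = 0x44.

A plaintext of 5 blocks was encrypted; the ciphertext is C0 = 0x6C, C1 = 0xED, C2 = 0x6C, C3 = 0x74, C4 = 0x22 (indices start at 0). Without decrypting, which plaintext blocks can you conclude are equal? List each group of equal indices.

P0 = P2

ECB encrypts each block independently with the same key, so equal ciphertext blocks imply equal plaintext blocks.
C0 = C2 = 0x6C, so P0 = P2.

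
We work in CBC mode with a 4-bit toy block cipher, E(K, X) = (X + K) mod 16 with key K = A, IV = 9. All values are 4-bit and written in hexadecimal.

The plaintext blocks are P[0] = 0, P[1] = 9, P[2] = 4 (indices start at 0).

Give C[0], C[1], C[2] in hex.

C[0] = 3, C[1] = 4, C[2] = A

CBC encryption: C_i = E(K, P_i ⊕ C_{i−1}), with C_{−1} = IV.
C[0]: P[0] ⊕ 9 = 9; E(K, 9) = 3.
C[1]: P[1] ⊕ 3 = A; E(K, A) = 4.
C[2]: P[2] ⊕ 4 = 0; E(K, 0) = A.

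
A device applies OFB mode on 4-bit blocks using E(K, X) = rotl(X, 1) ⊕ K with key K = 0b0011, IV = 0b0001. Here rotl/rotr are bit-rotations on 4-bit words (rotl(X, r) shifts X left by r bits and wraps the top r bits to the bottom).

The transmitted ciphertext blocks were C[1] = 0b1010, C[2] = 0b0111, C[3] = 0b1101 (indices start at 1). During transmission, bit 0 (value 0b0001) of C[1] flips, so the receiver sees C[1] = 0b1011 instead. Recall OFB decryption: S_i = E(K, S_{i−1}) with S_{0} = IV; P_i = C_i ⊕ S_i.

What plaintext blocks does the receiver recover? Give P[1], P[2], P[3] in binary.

Only C[1] changed, to 0b1011. In OFB, a change in C_i flips the same bit in P_i only; the keystream is unaffected. Decrypting the received ciphertext:
P[1]: S = E(K, 0b0001) = 0b0001; 0b1011 ⊕ 0b0001 = 0b1010.
P[2]: S = E(K, 0b0001) = 0b0001; 0b0111 ⊕ 0b0001 = 0b0110.
P[3]: S = E(K, 0b0001) = 0b0001; 0b1101 ⊕ 0b0001 = 0b1100.
Blocks that differ from the original plaintext: P[1].

P[1] = 0b1010, P[2] = 0b0110, P[3] = 0b1100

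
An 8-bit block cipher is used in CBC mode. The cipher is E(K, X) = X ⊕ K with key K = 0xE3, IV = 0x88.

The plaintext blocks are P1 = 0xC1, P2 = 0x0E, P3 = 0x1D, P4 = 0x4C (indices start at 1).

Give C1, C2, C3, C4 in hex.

C1 = 0xAA, C2 = 0x47, C3 = 0xB9, C4 = 0x16

CBC encryption: C_i = E(K, P_i ⊕ C_{i−1}), with C_{0} = IV.
C1: P1 ⊕ 0x88 = 0x49; E(K, 0x49) = 0xAA.
C2: P2 ⊕ 0xAA = 0xA4; E(K, 0xA4) = 0x47.
C3: P3 ⊕ 0x47 = 0x5A; E(K, 0x5A) = 0xB9.
C4: P4 ⊕ 0xB9 = 0xF5; E(K, 0xF5) = 0x16.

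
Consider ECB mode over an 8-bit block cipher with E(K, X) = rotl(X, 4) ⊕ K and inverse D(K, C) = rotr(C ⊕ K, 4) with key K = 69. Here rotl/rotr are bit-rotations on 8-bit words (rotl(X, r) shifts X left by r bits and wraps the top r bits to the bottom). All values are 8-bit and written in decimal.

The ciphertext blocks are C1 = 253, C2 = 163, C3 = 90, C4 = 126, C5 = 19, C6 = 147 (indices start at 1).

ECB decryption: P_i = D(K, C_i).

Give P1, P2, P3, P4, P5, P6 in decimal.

P1: D(K, 253) = 139.
P2: D(K, 163) = 110.
P3: D(K, 90) = 241.
P4: D(K, 126) = 179.
P5: D(K, 19) = 101.
P6: D(K, 147) = 109.

P1 = 139, P2 = 110, P3 = 241, P4 = 179, P5 = 101, P6 = 109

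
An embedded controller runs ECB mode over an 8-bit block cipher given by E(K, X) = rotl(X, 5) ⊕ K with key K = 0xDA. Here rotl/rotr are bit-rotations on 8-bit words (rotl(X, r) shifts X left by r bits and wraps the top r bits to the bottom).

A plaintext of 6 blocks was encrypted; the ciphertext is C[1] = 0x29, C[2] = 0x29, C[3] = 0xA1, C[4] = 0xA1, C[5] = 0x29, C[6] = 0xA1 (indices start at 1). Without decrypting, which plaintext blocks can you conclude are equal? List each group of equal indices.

P[1] = P[2] = P[5]; P[3] = P[4] = P[6]

ECB encrypts each block independently with the same key, so equal ciphertext blocks imply equal plaintext blocks.
C[1] = C[2] = C[5] = 0x29, so P[1] = P[2] = P[5].
C[3] = C[4] = C[6] = 0xA1, so P[3] = P[4] = P[6].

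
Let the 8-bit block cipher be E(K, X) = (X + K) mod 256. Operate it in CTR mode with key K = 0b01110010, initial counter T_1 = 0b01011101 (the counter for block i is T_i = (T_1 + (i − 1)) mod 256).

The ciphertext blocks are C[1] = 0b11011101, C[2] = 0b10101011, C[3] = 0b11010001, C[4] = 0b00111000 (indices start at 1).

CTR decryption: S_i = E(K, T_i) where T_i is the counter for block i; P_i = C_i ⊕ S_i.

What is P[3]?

P[3]: T = 0b01011111, S = E(K, T) = 0b11010001; 0b11010001 ⊕ 0b11010001 = 0b00000000.

P[3] = 0b00000000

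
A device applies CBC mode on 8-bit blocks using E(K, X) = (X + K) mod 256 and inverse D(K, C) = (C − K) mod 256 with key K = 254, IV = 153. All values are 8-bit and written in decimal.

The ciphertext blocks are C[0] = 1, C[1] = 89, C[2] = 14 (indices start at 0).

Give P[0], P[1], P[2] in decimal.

CBC decryption: P_i = D(K, C_i) ⊕ C_{i−1}, with C_{−1} = IV.
P[0]: D(K, 1) = 3; 3 ⊕ 153 = 154.
P[1]: D(K, 89) = 91; 91 ⊕ 1 = 90.
P[2]: D(K, 14) = 16; 16 ⊕ 89 = 73.

P[0] = 154, P[1] = 90, P[2] = 73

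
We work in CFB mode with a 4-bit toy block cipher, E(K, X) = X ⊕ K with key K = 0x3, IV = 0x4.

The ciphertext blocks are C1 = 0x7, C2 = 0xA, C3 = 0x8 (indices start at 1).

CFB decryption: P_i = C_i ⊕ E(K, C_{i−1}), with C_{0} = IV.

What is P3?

P3 = 0x1

P3: E(K, 0xA) = 0x9; 0x8 ⊕ 0x9 = 0x1.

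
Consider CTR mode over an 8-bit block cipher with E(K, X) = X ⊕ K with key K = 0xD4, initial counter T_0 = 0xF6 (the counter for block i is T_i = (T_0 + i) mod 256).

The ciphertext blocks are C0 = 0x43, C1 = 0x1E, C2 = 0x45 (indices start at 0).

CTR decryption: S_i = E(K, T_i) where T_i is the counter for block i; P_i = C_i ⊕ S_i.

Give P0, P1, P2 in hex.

P0: T = 0xF6, S = E(K, T) = 0x22; 0x43 ⊕ 0x22 = 0x61.
P1: T = 0xF7, S = E(K, T) = 0x23; 0x1E ⊕ 0x23 = 0x3D.
P2: T = 0xF8, S = E(K, T) = 0x2C; 0x45 ⊕ 0x2C = 0x69.

P0 = 0x61, P1 = 0x3D, P2 = 0x69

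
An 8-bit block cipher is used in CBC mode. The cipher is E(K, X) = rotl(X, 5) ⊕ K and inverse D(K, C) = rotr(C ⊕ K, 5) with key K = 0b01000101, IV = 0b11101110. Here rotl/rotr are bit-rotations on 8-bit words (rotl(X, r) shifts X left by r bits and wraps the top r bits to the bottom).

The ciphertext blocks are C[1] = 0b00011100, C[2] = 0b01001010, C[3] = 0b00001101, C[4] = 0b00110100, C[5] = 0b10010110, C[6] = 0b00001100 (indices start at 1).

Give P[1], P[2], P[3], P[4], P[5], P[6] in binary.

CBC decryption: P_i = D(K, C_i) ⊕ C_{i−1}, with C_{0} = IV.
P[1]: D(K, 0b00011100) = 0b11001010; 0b11001010 ⊕ 0b11101110 = 0b00100100.
P[2]: D(K, 0b01001010) = 0b01111000; 0b01111000 ⊕ 0b00011100 = 0b01100100.
P[3]: D(K, 0b00001101) = 0b01000010; 0b01000010 ⊕ 0b01001010 = 0b00001000.
P[4]: D(K, 0b00110100) = 0b10001011; 0b10001011 ⊕ 0b00001101 = 0b10000110.
P[5]: D(K, 0b10010110) = 0b10011110; 0b10011110 ⊕ 0b00110100 = 0b10101010.
P[6]: D(K, 0b00001100) = 0b01001010; 0b01001010 ⊕ 0b10010110 = 0b11011100.

P[1] = 0b00100100, P[2] = 0b01100100, P[3] = 0b00001000, P[4] = 0b10000110, P[5] = 0b10101010, P[6] = 0b11011100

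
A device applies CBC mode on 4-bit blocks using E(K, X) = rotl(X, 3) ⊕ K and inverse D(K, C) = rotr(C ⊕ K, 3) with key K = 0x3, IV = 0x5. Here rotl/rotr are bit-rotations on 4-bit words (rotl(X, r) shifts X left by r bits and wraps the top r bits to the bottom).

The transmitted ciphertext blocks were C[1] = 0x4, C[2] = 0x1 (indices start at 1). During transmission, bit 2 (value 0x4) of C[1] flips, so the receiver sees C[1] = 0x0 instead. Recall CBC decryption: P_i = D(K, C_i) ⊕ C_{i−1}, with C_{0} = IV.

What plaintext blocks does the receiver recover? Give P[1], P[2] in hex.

P[1] = 0x3, P[2] = 0x4

Only C[1] changed, to 0x0. In CBC, a change in C_i garbles P_i and flips the same bit in P_{i+1}. Decrypting the received ciphertext:
P[1]: D(K, 0x0) = 0x6; 0x6 ⊕ 0x5 = 0x3.
P[2]: D(K, 0x1) = 0x4; 0x4 ⊕ 0x0 = 0x4.
Blocks that differ from the original plaintext: P[1], P[2].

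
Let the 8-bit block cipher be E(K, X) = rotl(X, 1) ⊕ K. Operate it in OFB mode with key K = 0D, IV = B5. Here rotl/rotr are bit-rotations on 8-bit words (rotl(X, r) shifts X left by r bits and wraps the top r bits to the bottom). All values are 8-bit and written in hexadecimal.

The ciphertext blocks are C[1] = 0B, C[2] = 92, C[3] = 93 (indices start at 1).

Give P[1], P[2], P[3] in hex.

OFB decryption: S_i = E(K, S_{i−1}) with S_{0} = IV; P_i = C_i ⊕ S_i.
P[1]: S = E(K, B5) = 66; 0B ⊕ 66 = 6D.
P[2]: S = E(K, 66) = C1; 92 ⊕ C1 = 53.
P[3]: S = E(K, C1) = 8E; 93 ⊕ 8E = 1D.

P[1] = 6D, P[2] = 53, P[3] = 1D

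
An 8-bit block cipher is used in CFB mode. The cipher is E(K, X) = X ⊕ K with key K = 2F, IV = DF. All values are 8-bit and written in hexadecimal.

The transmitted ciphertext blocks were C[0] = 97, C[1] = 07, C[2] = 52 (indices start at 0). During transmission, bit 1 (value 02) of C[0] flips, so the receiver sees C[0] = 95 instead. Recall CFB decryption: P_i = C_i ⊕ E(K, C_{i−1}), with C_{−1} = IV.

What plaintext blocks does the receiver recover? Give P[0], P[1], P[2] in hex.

Only C[0] changed, to 95. In CFB, a change in C_i flips the same bit in P_i and garbles P_{i+1}. Decrypting the received ciphertext:
P[0]: E(K, DF) = F0; 95 ⊕ F0 = 65.
P[1]: E(K, 95) = BA; 07 ⊕ BA = BD.
P[2]: E(K, 07) = 28; 52 ⊕ 28 = 7A.
Blocks that differ from the original plaintext: P[0], P[1].

P[0] = 65, P[1] = BD, P[2] = 7A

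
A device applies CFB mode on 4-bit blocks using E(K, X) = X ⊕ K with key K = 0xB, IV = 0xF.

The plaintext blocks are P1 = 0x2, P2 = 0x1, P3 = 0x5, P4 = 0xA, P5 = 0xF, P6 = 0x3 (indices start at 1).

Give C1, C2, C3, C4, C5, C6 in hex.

C1 = 0x6, C2 = 0xC, C3 = 0x2, C4 = 0x3, C5 = 0x7, C6 = 0xF

CFB encryption: C_i = P_i ⊕ E(K, C_{i−1}), with C_{0} = IV.
C1: E(K, 0xF) = 0x4; 0x2 ⊕ 0x4 = 0x6.
C2: E(K, 0x6) = 0xD; 0x1 ⊕ 0xD = 0xC.
C3: E(K, 0xC) = 0x7; 0x5 ⊕ 0x7 = 0x2.
C4: E(K, 0x2) = 0x9; 0xA ⊕ 0x9 = 0x3.
C5: E(K, 0x3) = 0x8; 0xF ⊕ 0x8 = 0x7.
C6: E(K, 0x7) = 0xC; 0x3 ⊕ 0xC = 0xF.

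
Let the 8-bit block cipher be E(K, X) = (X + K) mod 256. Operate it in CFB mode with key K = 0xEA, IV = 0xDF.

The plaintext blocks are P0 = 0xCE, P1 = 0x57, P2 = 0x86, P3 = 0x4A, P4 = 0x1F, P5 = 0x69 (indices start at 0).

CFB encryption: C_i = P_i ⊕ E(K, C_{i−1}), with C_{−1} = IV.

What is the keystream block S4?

C0: E(K, 0xDF) = 0xC9; 0xCE ⊕ 0xC9 = 0x07.
C1: E(K, 0x07) = 0xF1; 0x57 ⊕ 0xF1 = 0xA6.
C2: E(K, 0xA6) = 0x90; 0x86 ⊕ 0x90 = 0x16.
C3: E(K, 0x16) = 0x00; 0x4A ⊕ 0x00 = 0x4A.
C4: E(K, 0x4A) = 0x34; 0x1F ⊕ 0x34 = 0x2B.
So S4 = 0x34.

0x34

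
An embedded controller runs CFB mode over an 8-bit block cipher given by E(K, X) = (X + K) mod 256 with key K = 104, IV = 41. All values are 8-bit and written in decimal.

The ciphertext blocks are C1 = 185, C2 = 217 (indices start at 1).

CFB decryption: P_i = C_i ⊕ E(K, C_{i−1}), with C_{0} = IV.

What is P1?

P1: E(K, 41) = 145; 185 ⊕ 145 = 40.

P1 = 40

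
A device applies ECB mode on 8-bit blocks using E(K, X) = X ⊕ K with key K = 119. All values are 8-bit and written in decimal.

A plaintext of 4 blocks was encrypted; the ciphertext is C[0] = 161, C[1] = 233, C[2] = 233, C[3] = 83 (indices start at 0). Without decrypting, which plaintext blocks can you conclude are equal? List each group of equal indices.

P[1] = P[2]

ECB encrypts each block independently with the same key, so equal ciphertext blocks imply equal plaintext blocks.
C[1] = C[2] = 233, so P[1] = P[2].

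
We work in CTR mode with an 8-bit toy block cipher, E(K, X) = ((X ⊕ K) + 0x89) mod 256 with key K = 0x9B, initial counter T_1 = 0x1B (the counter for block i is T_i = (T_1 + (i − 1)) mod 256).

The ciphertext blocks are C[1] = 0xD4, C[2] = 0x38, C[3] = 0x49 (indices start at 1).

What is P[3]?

P[3] = 0x46

CTR decryption: S_i = E(K, T_i) where T_i is the counter for block i; P_i = C_i ⊕ S_i.
P[3]: T = 0x1D, S = E(K, T) = 0x0F; 0x49 ⊕ 0x0F = 0x46.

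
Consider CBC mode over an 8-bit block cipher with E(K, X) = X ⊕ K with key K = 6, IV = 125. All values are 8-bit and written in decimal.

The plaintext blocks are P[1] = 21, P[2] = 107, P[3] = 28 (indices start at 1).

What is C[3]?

CBC encryption: C_i = E(K, P_i ⊕ C_{i−1}), with C_{0} = IV.
C[1]: P[1] ⊕ 125 = 104; E(K, 104) = 110.
C[2]: P[2] ⊕ 110 = 5; E(K, 5) = 3.
C[3]: P[3] ⊕ 3 = 31; E(K, 31) = 25.

C[3] = 25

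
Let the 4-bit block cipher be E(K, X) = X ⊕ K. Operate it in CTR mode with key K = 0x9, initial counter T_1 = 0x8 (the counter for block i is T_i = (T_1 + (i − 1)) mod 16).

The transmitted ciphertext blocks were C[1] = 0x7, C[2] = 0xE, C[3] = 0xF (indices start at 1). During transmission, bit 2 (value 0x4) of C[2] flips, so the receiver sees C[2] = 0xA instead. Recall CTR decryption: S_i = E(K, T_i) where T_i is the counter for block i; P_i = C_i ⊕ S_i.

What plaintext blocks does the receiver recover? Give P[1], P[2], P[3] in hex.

P[1] = 0x6, P[2] = 0xA, P[3] = 0xC

Only C[2] changed, to 0xA. In CTR, a change in C_i flips the same bit in P_i only; the keystream is unaffected. Decrypting the received ciphertext:
P[1]: T = 0x8, S = E(K, T) = 0x1; 0x7 ⊕ 0x1 = 0x6.
P[2]: T = 0x9, S = E(K, T) = 0x0; 0xA ⊕ 0x0 = 0xA.
P[3]: T = 0xA, S = E(K, T) = 0x3; 0xF ⊕ 0x3 = 0xC.
Blocks that differ from the original plaintext: P[2].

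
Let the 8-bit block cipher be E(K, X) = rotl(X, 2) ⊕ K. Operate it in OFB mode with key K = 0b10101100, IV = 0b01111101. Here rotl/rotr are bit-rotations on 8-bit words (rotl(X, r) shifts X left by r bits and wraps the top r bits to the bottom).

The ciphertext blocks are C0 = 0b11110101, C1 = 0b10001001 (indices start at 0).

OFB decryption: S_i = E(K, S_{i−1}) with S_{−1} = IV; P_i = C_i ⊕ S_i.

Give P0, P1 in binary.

P0 = 0b10101100, P1 = 0b01000000

P0: S = E(K, 0b01111101) = 0b01011001; 0b11110101 ⊕ 0b01011001 = 0b10101100.
P1: S = E(K, 0b01011001) = 0b11001001; 0b10001001 ⊕ 0b11001001 = 0b01000000.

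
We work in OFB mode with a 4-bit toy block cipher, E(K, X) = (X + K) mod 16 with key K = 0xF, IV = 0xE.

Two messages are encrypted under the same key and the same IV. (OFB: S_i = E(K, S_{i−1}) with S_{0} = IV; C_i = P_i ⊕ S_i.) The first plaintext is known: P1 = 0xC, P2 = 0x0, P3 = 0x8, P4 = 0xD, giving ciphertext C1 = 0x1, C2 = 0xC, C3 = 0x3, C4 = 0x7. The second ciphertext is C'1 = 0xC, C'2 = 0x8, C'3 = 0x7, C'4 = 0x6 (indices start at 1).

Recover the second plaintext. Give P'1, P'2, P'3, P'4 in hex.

P'1 = 0x1, P'2 = 0x4, P'3 = 0xC, P'4 = 0xC

In OFB with a reused IV, both messages share the same keystream S_i, so C_i ⊕ C'_i = P_i ⊕ P'_i and thus P'_i = P_i ⊕ C_i ⊕ C'_i.
P'1: 0xC ⊕ 0x1 ⊕ 0xC = 0x1.
P'2: 0x0 ⊕ 0xC ⊕ 0x8 = 0x4.
P'3: 0x8 ⊕ 0x3 ⊕ 0x7 = 0xC.
P'4: 0xD ⊕ 0x7 ⊕ 0x6 = 0xC.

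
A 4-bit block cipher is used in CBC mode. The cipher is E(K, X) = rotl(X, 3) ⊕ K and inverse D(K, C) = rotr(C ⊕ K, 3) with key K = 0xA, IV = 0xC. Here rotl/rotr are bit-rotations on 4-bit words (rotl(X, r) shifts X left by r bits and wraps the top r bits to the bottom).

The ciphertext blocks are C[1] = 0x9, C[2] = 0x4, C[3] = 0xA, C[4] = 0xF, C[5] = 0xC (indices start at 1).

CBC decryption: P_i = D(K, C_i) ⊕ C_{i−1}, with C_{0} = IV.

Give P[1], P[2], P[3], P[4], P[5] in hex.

P[1]: D(K, 0x9) = 0x6; 0x6 ⊕ 0xC = 0xA.
P[2]: D(K, 0x4) = 0xD; 0xD ⊕ 0x9 = 0x4.
P[3]: D(K, 0xA) = 0x0; 0x0 ⊕ 0x4 = 0x4.
P[4]: D(K, 0xF) = 0xA; 0xA ⊕ 0xA = 0x0.
P[5]: D(K, 0xC) = 0xC; 0xC ⊕ 0xF = 0x3.

P[1] = 0xA, P[2] = 0x4, P[3] = 0x4, P[4] = 0x0, P[5] = 0x3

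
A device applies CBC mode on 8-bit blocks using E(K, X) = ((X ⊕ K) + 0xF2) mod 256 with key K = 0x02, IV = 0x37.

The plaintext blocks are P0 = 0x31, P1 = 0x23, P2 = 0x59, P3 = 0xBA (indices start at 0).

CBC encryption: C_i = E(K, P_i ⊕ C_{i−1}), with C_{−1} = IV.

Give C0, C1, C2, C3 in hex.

C0 = 0xF6, C1 = 0xC9, C2 = 0x84, C3 = 0x2E

C0: P0 ⊕ 0x37 = 0x06; E(K, 0x06) = 0xF6.
C1: P1 ⊕ 0xF6 = 0xD5; E(K, 0xD5) = 0xC9.
C2: P2 ⊕ 0xC9 = 0x90; E(K, 0x90) = 0x84.
C3: P3 ⊕ 0x84 = 0x3E; E(K, 0x3E) = 0x2E.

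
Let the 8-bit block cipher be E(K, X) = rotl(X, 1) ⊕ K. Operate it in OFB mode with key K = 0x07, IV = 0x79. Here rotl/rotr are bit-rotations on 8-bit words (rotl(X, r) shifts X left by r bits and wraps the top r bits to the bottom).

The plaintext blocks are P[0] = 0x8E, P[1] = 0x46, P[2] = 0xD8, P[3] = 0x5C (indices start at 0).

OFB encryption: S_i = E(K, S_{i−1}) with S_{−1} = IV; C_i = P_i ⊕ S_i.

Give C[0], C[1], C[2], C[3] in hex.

C[0]: S = E(K, 0x79) = 0xF5; 0x8E ⊕ 0xF5 = 0x7B.
C[1]: S = E(K, 0xF5) = 0xEC; 0x46 ⊕ 0xEC = 0xAA.
C[2]: S = E(K, 0xEC) = 0xDE; 0xD8 ⊕ 0xDE = 0x06.
C[3]: S = E(K, 0xDE) = 0xBA; 0x5C ⊕ 0xBA = 0xE6.

C[0] = 0x7B, C[1] = 0xAA, C[2] = 0x06, C[3] = 0xE6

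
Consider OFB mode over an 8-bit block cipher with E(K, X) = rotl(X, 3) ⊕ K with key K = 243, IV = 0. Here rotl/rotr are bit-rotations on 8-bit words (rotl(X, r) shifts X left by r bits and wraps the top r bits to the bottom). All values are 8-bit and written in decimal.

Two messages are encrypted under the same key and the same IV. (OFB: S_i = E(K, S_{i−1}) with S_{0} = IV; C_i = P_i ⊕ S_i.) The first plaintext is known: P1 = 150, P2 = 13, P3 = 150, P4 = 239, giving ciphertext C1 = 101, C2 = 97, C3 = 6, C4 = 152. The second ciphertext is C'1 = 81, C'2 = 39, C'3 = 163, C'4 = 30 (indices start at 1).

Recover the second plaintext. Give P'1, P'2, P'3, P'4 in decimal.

In OFB with a reused IV, both messages share the same keystream S_i, so C_i ⊕ C'_i = P_i ⊕ P'_i and thus P'_i = P_i ⊕ C_i ⊕ C'_i.
P'1: 150 ⊕ 101 ⊕ 81 = 162.
P'2: 13 ⊕ 97 ⊕ 39 = 75.
P'3: 150 ⊕ 6 ⊕ 163 = 51.
P'4: 239 ⊕ 152 ⊕ 30 = 105.

P'1 = 162, P'2 = 75, P'3 = 51, P'4 = 105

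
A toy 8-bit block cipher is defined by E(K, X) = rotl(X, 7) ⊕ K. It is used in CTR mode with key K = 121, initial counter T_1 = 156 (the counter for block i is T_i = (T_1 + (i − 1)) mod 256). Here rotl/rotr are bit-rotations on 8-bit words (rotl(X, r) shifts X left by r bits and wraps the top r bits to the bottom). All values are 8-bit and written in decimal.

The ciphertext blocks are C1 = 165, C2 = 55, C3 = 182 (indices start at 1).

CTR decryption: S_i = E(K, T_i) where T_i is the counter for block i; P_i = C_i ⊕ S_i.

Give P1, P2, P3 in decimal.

P1 = 146, P2 = 128, P3 = 128

P1: T = 156, S = E(K, T) = 55; 165 ⊕ 55 = 146.
P2: T = 157, S = E(K, T) = 183; 55 ⊕ 183 = 128.
P3: T = 158, S = E(K, T) = 54; 182 ⊕ 54 = 128.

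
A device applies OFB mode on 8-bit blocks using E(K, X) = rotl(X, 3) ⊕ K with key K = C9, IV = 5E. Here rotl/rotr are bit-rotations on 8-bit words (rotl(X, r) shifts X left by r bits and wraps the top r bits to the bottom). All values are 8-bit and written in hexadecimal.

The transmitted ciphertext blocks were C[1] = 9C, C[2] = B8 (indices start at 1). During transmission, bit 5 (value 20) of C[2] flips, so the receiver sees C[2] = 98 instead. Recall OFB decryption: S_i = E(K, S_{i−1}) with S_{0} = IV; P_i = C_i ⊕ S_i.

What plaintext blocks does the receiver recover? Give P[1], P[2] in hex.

P[1] = A7, P[2] = 88

Only C[2] changed, to 98. In OFB, a change in C_i flips the same bit in P_i only; the keystream is unaffected. Decrypting the received ciphertext:
P[1]: S = E(K, 5E) = 3B; 9C ⊕ 3B = A7.
P[2]: S = E(K, 3B) = 10; 98 ⊕ 10 = 88.
Blocks that differ from the original plaintext: P[2].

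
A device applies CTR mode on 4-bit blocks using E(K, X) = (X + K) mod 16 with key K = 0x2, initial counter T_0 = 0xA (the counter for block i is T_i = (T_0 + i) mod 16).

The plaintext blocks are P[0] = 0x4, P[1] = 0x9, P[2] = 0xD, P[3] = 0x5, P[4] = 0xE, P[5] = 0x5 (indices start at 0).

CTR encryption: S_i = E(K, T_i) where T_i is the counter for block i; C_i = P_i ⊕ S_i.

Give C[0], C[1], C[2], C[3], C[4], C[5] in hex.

C[0] = 0x8, C[1] = 0x4, C[2] = 0x3, C[3] = 0xA, C[4] = 0xE, C[5] = 0x4

C[0]: T = 0xA, S = E(K, T) = 0xC; 0x4 ⊕ 0xC = 0x8.
C[1]: T = 0xB, S = E(K, T) = 0xD; 0x9 ⊕ 0xD = 0x4.
C[2]: T = 0xC, S = E(K, T) = 0xE; 0xD ⊕ 0xE = 0x3.
C[3]: T = 0xD, S = E(K, T) = 0xF; 0x5 ⊕ 0xF = 0xA.
C[4]: T = 0xE, S = E(K, T) = 0x0; 0xE ⊕ 0x0 = 0xE.
C[5]: T = 0xF, S = E(K, T) = 0x1; 0x5 ⊕ 0x1 = 0x4.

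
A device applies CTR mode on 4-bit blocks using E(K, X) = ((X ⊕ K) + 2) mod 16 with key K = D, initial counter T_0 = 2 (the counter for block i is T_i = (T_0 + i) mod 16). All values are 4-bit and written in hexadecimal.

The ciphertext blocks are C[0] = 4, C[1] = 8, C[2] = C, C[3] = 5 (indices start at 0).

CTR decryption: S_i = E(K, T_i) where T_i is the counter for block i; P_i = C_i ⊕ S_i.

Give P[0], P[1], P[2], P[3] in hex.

P[0] = 5, P[1] = 8, P[2] = 7, P[3] = F

P[0]: T = 2, S = E(K, T) = 1; 4 ⊕ 1 = 5.
P[1]: T = 3, S = E(K, T) = 0; 8 ⊕ 0 = 8.
P[2]: T = 4, S = E(K, T) = B; C ⊕ B = 7.
P[3]: T = 5, S = E(K, T) = A; 5 ⊕ A = F.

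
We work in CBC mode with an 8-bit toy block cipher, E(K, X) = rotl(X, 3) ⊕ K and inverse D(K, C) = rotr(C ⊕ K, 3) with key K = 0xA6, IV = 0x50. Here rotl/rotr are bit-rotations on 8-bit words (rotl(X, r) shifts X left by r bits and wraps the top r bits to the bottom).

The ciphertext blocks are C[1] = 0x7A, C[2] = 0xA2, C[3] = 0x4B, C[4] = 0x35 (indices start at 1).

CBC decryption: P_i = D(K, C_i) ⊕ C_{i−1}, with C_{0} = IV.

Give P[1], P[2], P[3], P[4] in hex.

P[1] = 0xCB, P[2] = 0xFA, P[3] = 0x1F, P[4] = 0x39

P[1]: D(K, 0x7A) = 0x9B; 0x9B ⊕ 0x50 = 0xCB.
P[2]: D(K, 0xA2) = 0x80; 0x80 ⊕ 0x7A = 0xFA.
P[3]: D(K, 0x4B) = 0xBD; 0xBD ⊕ 0xA2 = 0x1F.
P[4]: D(K, 0x35) = 0x72; 0x72 ⊕ 0x4B = 0x39.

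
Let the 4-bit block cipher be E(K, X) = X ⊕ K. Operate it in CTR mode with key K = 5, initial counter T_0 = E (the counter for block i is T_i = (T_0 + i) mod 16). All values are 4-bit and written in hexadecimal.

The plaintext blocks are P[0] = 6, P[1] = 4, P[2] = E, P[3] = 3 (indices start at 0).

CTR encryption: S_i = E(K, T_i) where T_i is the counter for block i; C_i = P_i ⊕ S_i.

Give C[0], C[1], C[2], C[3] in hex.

C[0] = D, C[1] = E, C[2] = B, C[3] = 7

C[0]: T = E, S = E(K, T) = B; 6 ⊕ B = D.
C[1]: T = F, S = E(K, T) = A; 4 ⊕ A = E.
C[2]: T = 0, S = E(K, T) = 5; E ⊕ 5 = B.
C[3]: T = 1, S = E(K, T) = 4; 3 ⊕ 4 = 7.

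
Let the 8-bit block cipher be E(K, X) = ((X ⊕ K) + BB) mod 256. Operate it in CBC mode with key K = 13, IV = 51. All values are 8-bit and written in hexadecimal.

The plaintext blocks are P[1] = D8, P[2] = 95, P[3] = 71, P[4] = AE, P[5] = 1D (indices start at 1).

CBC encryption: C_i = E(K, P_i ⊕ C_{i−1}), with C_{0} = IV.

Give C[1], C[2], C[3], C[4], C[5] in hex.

C[1]: P[1] ⊕ 51 = 89; E(K, 89) = 55.
C[2]: P[2] ⊕ 55 = C0; E(K, C0) = 8E.
C[3]: P[3] ⊕ 8E = FF; E(K, FF) = A7.
C[4]: P[4] ⊕ A7 = 09; E(K, 09) = D5.
C[5]: P[5] ⊕ D5 = C8; E(K, C8) = 96.

C[1] = 55, C[2] = 8E, C[3] = A7, C[4] = D5, C[5] = 96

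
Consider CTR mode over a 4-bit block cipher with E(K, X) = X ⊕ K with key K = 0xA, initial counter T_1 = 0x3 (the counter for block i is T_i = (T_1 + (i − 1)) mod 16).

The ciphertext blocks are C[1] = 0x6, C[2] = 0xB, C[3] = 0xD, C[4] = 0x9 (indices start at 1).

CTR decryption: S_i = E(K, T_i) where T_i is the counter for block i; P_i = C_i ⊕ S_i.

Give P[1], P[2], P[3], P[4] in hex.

P[1]: T = 0x3, S = E(K, T) = 0x9; 0x6 ⊕ 0x9 = 0xF.
P[2]: T = 0x4, S = E(K, T) = 0xE; 0xB ⊕ 0xE = 0x5.
P[3]: T = 0x5, S = E(K, T) = 0xF; 0xD ⊕ 0xF = 0x2.
P[4]: T = 0x6, S = E(K, T) = 0xC; 0x9 ⊕ 0xC = 0x5.

P[1] = 0xF, P[2] = 0x5, P[3] = 0x2, P[4] = 0x5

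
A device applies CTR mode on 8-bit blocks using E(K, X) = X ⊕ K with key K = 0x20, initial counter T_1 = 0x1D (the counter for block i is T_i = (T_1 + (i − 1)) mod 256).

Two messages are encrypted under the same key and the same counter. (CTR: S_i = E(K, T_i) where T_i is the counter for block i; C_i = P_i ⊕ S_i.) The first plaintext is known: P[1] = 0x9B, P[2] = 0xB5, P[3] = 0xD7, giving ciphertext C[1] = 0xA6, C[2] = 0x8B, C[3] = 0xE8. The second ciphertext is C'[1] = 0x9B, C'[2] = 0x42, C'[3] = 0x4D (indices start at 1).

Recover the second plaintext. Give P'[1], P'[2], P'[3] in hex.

In CTR with a reused counter, both messages share the same keystream S_i, so C_i ⊕ C'_i = P_i ⊕ P'_i and thus P'_i = P_i ⊕ C_i ⊕ C'_i.
P'[1]: 0x9B ⊕ 0xA6 ⊕ 0x9B = 0xA6.
P'[2]: 0xB5 ⊕ 0x8B ⊕ 0x42 = 0x7C.
P'[3]: 0xD7 ⊕ 0xE8 ⊕ 0x4D = 0x72.

P'[1] = 0xA6, P'[2] = 0x7C, P'[3] = 0x72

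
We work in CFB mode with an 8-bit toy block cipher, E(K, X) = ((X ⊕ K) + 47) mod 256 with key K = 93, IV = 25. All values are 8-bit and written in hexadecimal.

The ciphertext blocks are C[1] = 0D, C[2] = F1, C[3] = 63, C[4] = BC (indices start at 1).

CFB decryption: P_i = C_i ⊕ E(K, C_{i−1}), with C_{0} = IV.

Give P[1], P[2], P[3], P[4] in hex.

P[1]: E(K, 25) = FD; 0D ⊕ FD = F0.
P[2]: E(K, 0D) = E5; F1 ⊕ E5 = 14.
P[3]: E(K, F1) = A9; 63 ⊕ A9 = CA.
P[4]: E(K, 63) = 37; BC ⊕ 37 = 8B.

P[1] = F0, P[2] = 14, P[3] = CA, P[4] = 8B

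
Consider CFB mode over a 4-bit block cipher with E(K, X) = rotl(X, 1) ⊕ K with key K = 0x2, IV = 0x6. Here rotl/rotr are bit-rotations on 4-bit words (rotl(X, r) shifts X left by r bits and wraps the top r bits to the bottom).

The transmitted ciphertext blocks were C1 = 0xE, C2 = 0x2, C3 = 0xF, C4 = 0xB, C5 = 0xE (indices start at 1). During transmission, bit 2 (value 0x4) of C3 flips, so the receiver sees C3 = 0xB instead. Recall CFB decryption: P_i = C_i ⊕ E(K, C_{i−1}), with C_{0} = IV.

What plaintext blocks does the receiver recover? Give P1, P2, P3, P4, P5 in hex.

P1 = 0x0, P2 = 0xD, P3 = 0xD, P4 = 0xE, P5 = 0xB

Only C3 changed, to 0xB. In CFB, a change in C_i flips the same bit in P_i and garbles P_{i+1}. Decrypting the received ciphertext:
P1: E(K, 0x6) = 0xE; 0xE ⊕ 0xE = 0x0.
P2: E(K, 0xE) = 0xF; 0x2 ⊕ 0xF = 0xD.
P3: E(K, 0x2) = 0x6; 0xB ⊕ 0x6 = 0xD.
P4: E(K, 0xB) = 0x5; 0xB ⊕ 0x5 = 0xE.
P5: E(K, 0xB) = 0x5; 0xE ⊕ 0x5 = 0xB.
Blocks that differ from the original plaintext: P3, P4.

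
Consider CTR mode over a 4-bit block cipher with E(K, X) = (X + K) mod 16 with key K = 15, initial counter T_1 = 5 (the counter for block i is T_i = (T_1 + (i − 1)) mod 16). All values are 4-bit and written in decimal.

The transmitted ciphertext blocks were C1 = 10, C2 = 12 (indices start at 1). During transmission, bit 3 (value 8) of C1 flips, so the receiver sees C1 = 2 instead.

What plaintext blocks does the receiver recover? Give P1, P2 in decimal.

P1 = 6, P2 = 9

CTR decryption: S_i = E(K, T_i) where T_i is the counter for block i; P_i = C_i ⊕ S_i.
Only C1 changed, to 2. In CTR, a change in C_i flips the same bit in P_i only; the keystream is unaffected. Decrypting the received ciphertext:
P1: T = 5, S = E(K, T) = 4; 2 ⊕ 4 = 6.
P2: T = 6, S = E(K, T) = 5; 12 ⊕ 5 = 9.
Blocks that differ from the original plaintext: P1.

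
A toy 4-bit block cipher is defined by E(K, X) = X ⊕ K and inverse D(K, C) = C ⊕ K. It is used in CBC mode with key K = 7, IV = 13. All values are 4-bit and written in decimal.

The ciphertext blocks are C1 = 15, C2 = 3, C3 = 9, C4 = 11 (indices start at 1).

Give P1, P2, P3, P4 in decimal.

P1 = 5, P2 = 11, P3 = 13, P4 = 5

CBC decryption: P_i = D(K, C_i) ⊕ C_{i−1}, with C_{0} = IV.
P1: D(K, 15) = 8; 8 ⊕ 13 = 5.
P2: D(K, 3) = 4; 4 ⊕ 15 = 11.
P3: D(K, 9) = 14; 14 ⊕ 3 = 13.
P4: D(K, 11) = 12; 12 ⊕ 9 = 5.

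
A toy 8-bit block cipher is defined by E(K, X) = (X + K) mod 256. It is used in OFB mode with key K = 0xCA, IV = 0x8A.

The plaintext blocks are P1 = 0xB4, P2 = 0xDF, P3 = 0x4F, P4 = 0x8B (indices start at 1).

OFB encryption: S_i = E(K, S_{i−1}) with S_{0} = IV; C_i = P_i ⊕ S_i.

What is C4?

C1: S = E(K, 0x8A) = 0x54; 0xB4 ⊕ 0x54 = 0xE0.
C2: S = E(K, 0x54) = 0x1E; 0xDF ⊕ 0x1E = 0xC1.
C3: S = E(K, 0x1E) = 0xE8; 0x4F ⊕ 0xE8 = 0xA7.
C4: S = E(K, 0xE8) = 0xB2; 0x8B ⊕ 0xB2 = 0x39.

C4 = 0x39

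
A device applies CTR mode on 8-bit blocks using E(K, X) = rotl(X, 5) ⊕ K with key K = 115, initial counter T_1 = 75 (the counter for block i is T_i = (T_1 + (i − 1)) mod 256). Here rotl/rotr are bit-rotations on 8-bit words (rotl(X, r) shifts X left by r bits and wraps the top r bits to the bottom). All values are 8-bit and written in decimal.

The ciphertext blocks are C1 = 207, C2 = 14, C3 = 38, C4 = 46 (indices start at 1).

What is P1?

P1 = 213

CTR decryption: S_i = E(K, T_i) where T_i is the counter for block i; P_i = C_i ⊕ S_i.
P1: T = 75, S = E(K, T) = 26; 207 ⊕ 26 = 213.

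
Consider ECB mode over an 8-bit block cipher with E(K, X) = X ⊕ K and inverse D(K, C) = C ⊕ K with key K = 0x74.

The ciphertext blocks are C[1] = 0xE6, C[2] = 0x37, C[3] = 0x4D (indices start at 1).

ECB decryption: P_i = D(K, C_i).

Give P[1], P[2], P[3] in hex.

P[1]: D(K, 0xE6) = 0x92.
P[2]: D(K, 0x37) = 0x43.
P[3]: D(K, 0x4D) = 0x39.

P[1] = 0x92, P[2] = 0x43, P[3] = 0x39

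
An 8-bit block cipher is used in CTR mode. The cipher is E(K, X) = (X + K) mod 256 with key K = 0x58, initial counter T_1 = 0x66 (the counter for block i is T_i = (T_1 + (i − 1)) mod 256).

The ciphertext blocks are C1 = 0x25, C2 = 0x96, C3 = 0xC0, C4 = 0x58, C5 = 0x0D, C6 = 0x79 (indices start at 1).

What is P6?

P6 = 0xBA

CTR decryption: S_i = E(K, T_i) where T_i is the counter for block i; P_i = C_i ⊕ S_i.
P6: T = 0x6B, S = E(K, T) = 0xC3; 0x79 ⊕ 0xC3 = 0xBA.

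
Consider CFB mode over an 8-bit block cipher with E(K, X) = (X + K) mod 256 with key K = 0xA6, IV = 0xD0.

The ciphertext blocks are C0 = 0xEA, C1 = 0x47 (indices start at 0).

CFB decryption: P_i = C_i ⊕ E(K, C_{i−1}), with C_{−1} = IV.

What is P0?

P0: E(K, 0xD0) = 0x76; 0xEA ⊕ 0x76 = 0x9C.

P0 = 0x9C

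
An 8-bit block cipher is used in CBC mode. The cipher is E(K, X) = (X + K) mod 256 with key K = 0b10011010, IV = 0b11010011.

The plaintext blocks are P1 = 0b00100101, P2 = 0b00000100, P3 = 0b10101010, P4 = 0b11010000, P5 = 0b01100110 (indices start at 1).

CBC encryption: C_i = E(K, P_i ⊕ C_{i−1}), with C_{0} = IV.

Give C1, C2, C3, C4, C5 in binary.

C1: P1 ⊕ 0b11010011 = 0b11110110; E(K, 0b11110110) = 0b10010000.
C2: P2 ⊕ 0b10010000 = 0b10010100; E(K, 0b10010100) = 0b00101110.
C3: P3 ⊕ 0b00101110 = 0b10000100; E(K, 0b10000100) = 0b00011110.
C4: P4 ⊕ 0b00011110 = 0b11001110; E(K, 0b11001110) = 0b01101000.
C5: P5 ⊕ 0b01101000 = 0b00001110; E(K, 0b00001110) = 0b10101000.

C1 = 0b10010000, C2 = 0b00101110, C3 = 0b00011110, C4 = 0b01101000, C5 = 0b10101000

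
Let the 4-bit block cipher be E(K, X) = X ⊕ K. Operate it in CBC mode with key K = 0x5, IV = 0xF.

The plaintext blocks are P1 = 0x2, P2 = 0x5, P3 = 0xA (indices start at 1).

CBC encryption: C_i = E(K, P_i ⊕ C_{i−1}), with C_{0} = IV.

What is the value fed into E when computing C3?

0x2

C1: P1 ⊕ 0xF = 0xD; E(K, 0xD) = 0x8.
C2: P2 ⊕ 0x8 = 0xD; E(K, 0xD) = 0x8.
C3: P3 ⊕ 0x8 = 0x2; E(K, 0x2) = 0x7.
So the input to E for block 3 is 0x2.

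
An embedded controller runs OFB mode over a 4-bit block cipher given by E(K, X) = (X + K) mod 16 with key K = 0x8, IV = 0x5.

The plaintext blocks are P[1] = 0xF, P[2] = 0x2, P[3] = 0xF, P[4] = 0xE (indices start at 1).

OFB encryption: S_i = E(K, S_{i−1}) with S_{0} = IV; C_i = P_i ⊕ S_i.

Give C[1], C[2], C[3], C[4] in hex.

C[1] = 0x2, C[2] = 0x7, C[3] = 0x2, C[4] = 0xB

C[1]: S = E(K, 0x5) = 0xD; 0xF ⊕ 0xD = 0x2.
C[2]: S = E(K, 0xD) = 0x5; 0x2 ⊕ 0x5 = 0x7.
C[3]: S = E(K, 0x5) = 0xD; 0xF ⊕ 0xD = 0x2.
C[4]: S = E(K, 0xD) = 0x5; 0xE ⊕ 0x5 = 0xB.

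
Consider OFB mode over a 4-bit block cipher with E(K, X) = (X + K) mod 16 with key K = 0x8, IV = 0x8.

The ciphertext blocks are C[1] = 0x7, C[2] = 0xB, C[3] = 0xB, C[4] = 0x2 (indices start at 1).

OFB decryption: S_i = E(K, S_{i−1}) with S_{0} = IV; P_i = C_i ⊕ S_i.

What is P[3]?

P[1]: S = E(K, 0x8) = 0x0; 0x7 ⊕ 0x0 = 0x7.
P[2]: S = E(K, 0x0) = 0x8; 0xB ⊕ 0x8 = 0x3.
P[3]: S = E(K, 0x8) = 0x0; 0xB ⊕ 0x0 = 0xB.

P[3] = 0xB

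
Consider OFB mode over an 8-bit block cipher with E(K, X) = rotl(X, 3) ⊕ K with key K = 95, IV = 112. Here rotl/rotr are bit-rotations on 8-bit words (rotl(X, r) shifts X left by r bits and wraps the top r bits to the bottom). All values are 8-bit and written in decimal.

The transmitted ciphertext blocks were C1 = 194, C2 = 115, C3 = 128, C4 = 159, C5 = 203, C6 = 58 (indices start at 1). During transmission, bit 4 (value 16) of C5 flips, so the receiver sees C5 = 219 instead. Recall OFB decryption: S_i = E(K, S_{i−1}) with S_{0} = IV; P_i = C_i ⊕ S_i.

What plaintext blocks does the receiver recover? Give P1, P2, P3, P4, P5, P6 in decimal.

Only C5 changed, to 219. In OFB, a change in C_i flips the same bit in P_i only; the keystream is unaffected. Decrypting the received ciphertext:
P1: S = E(K, 112) = 220; 194 ⊕ 220 = 30.
P2: S = E(K, 220) = 185; 115 ⊕ 185 = 202.
P3: S = E(K, 185) = 146; 128 ⊕ 146 = 18.
P4: S = E(K, 146) = 203; 159 ⊕ 203 = 84.
P5: S = E(K, 203) = 1; 219 ⊕ 1 = 218.
P6: S = E(K, 1) = 87; 58 ⊕ 87 = 109.
Blocks that differ from the original plaintext: P5.

P1 = 30, P2 = 202, P3 = 18, P4 = 84, P5 = 218, P6 = 109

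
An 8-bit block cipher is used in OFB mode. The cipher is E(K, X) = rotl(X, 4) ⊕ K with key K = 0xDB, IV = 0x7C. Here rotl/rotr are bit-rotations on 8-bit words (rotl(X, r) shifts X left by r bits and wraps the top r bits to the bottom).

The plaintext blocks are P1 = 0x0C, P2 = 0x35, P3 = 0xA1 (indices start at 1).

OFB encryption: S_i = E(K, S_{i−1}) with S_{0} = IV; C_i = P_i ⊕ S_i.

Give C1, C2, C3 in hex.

C1: S = E(K, 0x7C) = 0x1C; 0x0C ⊕ 0x1C = 0x10.
C2: S = E(K, 0x1C) = 0x1A; 0x35 ⊕ 0x1A = 0x2F.
C3: S = E(K, 0x1A) = 0x7A; 0xA1 ⊕ 0x7A = 0xDB.

C1 = 0x10, C2 = 0x2F, C3 = 0xDB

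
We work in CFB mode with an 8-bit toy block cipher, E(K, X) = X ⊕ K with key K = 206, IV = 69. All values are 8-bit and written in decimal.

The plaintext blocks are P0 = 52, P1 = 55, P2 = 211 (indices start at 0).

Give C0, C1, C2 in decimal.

C0 = 191, C1 = 70, C2 = 91

CFB encryption: C_i = P_i ⊕ E(K, C_{i−1}), with C_{−1} = IV.
C0: E(K, 69) = 139; 52 ⊕ 139 = 191.
C1: E(K, 191) = 113; 55 ⊕ 113 = 70.
C2: E(K, 70) = 136; 211 ⊕ 136 = 91.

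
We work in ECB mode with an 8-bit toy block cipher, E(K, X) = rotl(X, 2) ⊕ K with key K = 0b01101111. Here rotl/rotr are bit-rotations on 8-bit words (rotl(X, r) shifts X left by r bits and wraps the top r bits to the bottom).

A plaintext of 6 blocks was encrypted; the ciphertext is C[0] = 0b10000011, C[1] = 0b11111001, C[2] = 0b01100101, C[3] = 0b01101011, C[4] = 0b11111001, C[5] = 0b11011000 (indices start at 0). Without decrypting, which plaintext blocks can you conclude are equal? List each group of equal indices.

P[1] = P[4]

ECB encrypts each block independently with the same key, so equal ciphertext blocks imply equal plaintext blocks.
C[1] = C[4] = 0b11111001, so P[1] = P[4].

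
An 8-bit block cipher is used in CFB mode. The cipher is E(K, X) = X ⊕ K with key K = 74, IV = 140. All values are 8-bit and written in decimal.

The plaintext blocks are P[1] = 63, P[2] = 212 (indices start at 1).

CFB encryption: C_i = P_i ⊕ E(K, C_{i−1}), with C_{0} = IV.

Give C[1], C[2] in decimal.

C[1] = 249, C[2] = 103

C[1]: E(K, 140) = 198; 63 ⊕ 198 = 249.
C[2]: E(K, 249) = 179; 212 ⊕ 179 = 103.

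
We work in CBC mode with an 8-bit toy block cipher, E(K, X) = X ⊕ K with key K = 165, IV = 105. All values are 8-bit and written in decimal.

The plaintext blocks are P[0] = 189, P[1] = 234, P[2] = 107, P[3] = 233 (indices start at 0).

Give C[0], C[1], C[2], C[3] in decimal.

CBC encryption: C_i = E(K, P_i ⊕ C_{i−1}), with C_{−1} = IV.
C[0]: P[0] ⊕ 105 = 212; E(K, 212) = 113.
C[1]: P[1] ⊕ 113 = 155; E(K, 155) = 62.
C[2]: P[2] ⊕ 62 = 85; E(K, 85) = 240.
C[3]: P[3] ⊕ 240 = 25; E(K, 25) = 188.

C[0] = 113, C[1] = 62, C[2] = 240, C[3] = 188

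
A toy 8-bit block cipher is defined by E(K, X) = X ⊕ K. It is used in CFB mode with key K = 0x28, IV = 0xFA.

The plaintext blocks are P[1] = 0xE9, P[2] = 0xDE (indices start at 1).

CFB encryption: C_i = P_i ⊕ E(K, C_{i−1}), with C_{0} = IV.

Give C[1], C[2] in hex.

C[1] = 0x3B, C[2] = 0xCD

C[1]: E(K, 0xFA) = 0xD2; 0xE9 ⊕ 0xD2 = 0x3B.
C[2]: E(K, 0x3B) = 0x13; 0xDE ⊕ 0x13 = 0xCD.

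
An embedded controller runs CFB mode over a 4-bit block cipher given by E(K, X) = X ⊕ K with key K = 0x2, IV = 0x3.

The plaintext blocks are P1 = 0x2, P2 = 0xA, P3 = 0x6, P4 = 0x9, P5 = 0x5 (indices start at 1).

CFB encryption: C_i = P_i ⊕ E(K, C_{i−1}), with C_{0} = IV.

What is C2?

C2 = 0xB

C1: E(K, 0x3) = 0x1; 0x2 ⊕ 0x1 = 0x3.
C2: E(K, 0x3) = 0x1; 0xA ⊕ 0x1 = 0xB.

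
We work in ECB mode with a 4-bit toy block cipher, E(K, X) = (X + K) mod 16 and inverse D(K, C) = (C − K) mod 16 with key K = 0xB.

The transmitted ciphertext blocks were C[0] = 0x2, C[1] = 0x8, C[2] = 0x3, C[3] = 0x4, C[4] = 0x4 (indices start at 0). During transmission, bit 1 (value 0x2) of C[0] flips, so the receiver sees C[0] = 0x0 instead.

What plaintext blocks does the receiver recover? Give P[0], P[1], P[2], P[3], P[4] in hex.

ECB decryption: P_i = D(K, C_i).
Only C[0] changed, to 0x0. In ECB, a change in C_i affects only P_i. Decrypting the received ciphertext:
P[0]: D(K, 0x0) = 0x5.
P[1]: D(K, 0x8) = 0xD.
P[2]: D(K, 0x3) = 0x8.
P[3]: D(K, 0x4) = 0x9.
P[4]: D(K, 0x4) = 0x9.
Blocks that differ from the original plaintext: P[0].

P[0] = 0x5, P[1] = 0xD, P[2] = 0x8, P[3] = 0x9, P[4] = 0x9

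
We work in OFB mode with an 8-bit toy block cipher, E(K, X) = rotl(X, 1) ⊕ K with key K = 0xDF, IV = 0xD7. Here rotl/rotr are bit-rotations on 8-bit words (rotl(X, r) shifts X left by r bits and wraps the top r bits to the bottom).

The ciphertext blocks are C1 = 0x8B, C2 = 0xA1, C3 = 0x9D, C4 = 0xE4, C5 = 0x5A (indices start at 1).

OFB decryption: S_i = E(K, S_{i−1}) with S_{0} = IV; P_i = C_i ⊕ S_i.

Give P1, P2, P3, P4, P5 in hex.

P1: S = E(K, 0xD7) = 0x70; 0x8B ⊕ 0x70 = 0xFB.
P2: S = E(K, 0x70) = 0x3F; 0xA1 ⊕ 0x3F = 0x9E.
P3: S = E(K, 0x3F) = 0xA1; 0x9D ⊕ 0xA1 = 0x3C.
P4: S = E(K, 0xA1) = 0x9C; 0xE4 ⊕ 0x9C = 0x78.
P5: S = E(K, 0x9C) = 0xE6; 0x5A ⊕ 0xE6 = 0xBC.

P1 = 0xFB, P2 = 0x9E, P3 = 0x3C, P4 = 0x78, P5 = 0xBC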